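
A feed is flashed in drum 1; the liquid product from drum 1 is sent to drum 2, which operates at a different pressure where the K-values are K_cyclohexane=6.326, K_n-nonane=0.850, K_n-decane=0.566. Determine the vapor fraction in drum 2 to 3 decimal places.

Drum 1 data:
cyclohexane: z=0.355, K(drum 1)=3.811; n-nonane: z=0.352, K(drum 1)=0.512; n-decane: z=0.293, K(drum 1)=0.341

V/F (drum 2) = 0.415

Drum 1:
Rachford–Rice: g(ψ₁) = Σ zᵢ(Kᵢ−1)/(1+ψ₁(Kᵢ−1)) = 0.
g(0) = ΣzᵢKᵢ − 1 = 0.633 and g(1) = 1 − Σzᵢ/Kᵢ = -0.640, so a root lies in (0, 1).
Newton–Raphson from ψ₁ = 0.5:
  ψ₁ = 0.500: g = -0.1003, g' = -0.914 → ψ₁ = 0.390
  ψ₁ = 0.390: g = 0.0037, g' = -0.996 → ψ₁ = 0.394
Converged at ψ₁ = 0.394.
Drum-1 compositions:
  cyclohexane: x = 0.168, y = 0.642
  n-nonane: x = 0.436, y = 0.223
  n-decane: x = 0.396, y = 0.135
Drum-2 feed = drum-1 liquid: z₂ = (0.1684, 0.4358, 0.3958).
Drum 2:
Let ψ₂ = V/F and solve Σ zᵢ(Kᵢ−1)/(1+ψ₂(Kᵢ−1)) = 0.
Check two-phase: ΣzᵢKᵢ = 1.660 > 1 and Σzᵢ/Kᵢ = 1.239 > 1, so g(0) = 0.660 > 0 and g(1) = -0.239 < 0.
Newton iteration, ψ₂⁰ = 0.4:
  ψ₂ = 0.400: g = 0.0092, g' = -0.608 → ψ₂ = 0.415
Converged at ψ₂ = 0.415.
  cyclohexane: x = 0.052, y = 0.332
  n-nonane: x = 0.465, y = 0.395
  n-decane: x = 0.483, y = 0.273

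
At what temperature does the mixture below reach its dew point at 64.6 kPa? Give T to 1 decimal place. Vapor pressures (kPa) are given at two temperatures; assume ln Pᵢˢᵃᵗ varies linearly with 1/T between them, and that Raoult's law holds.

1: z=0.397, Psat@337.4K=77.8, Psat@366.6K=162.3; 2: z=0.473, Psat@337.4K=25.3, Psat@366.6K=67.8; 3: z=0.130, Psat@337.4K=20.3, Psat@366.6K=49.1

T = 358.2 K

Dew-point temperature: Σzᵢ·P/Pᵢˢᵃᵗ(T) = 1. Interpolate ln Pᵢˢᵃᵗ = aᵢ + bᵢ/T.
  T = 337.4 K: ΣzᵢP/Pᵢˢᵃᵗ = 1.9511
  T = 366.6 K: ΣzᵢP/Pᵢˢᵃᵗ = 0.7797
  T = 352.0 K: ΣzᵢP/Pᵢˢᵃᵗ = 1.2088
  T = 359.3 K: ΣzᵢP/Pᵢˢᵃᵗ = 0.9663
  T = 355.6 K: ΣzᵢP/Pᵢˢᵃᵗ = 1.0811
  T = 357.5 K: ΣzᵢP/Pᵢˢᵃᵗ = 1.0202
Interpolating between 357.5 K and 359.3 K gives T ≈ 358.2 K.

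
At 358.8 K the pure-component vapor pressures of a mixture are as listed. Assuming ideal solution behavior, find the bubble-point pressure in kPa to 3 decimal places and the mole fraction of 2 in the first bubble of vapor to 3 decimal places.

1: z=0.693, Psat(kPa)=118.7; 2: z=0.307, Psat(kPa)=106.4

At the bubble point ψ → 0, so ΣzᵢKᵢ = 1 with Kᵢ = Pᵢˢᵃᵗ/P ⇒ P = ΣzᵢPᵢˢᵃᵗ.
P = 0.693·118.7 + 0.307·106.4 = 114.924 kPa
yᵢ = zᵢPᵢˢᵃᵗ/P ⇒ y_2 = 0.307·106.4/114.924 = 0.284

Pbub = 114.924 kPa, y_2 = 0.284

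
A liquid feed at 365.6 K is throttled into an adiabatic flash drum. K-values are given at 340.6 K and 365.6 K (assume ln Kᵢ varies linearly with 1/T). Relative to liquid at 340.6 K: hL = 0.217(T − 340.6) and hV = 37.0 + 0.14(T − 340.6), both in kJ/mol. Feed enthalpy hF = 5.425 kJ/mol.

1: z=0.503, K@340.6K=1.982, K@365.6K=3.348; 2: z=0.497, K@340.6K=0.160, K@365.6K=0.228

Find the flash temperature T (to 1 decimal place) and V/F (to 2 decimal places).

Adiabatic flash: solve Rachford–Rice at each trial T, then check hF = ψ·hV(T) + (1−ψ)·hL(T).
  T = 340.6 K: K = (1.982, 0.160), RR gives ψ = 0.093, H_out = 3.430 kJ/mol
  T = 365.6 K: K = (3.348, 0.228), RR gives ψ = 0.440, H_out = 20.854 kJ/mol
  T = 353.1 K: K = (2.600, 0.192), RR gives ψ = 0.312, H_out = 13.958 kJ/mol
  T = 346.9 K: K = (2.278, 0.176), RR gives ψ = 0.221, H_out = 9.452 kJ/mol
  T = 343.8 K: K = (2.129, 0.168), RR gives ψ = 0.164, H_out = 6.727 kJ/mol
  T = 342.2 K: K = (2.054, 0.164), RR gives ψ = 0.130, H_out = 5.150 kJ/mol
Linear interpolation between T = 342.2 (H_out = 5.150) and T = 343.8 (H_out = 6.727) on hF = 5.425 gives T ≈ 342.5 K, at which ψ = 0.14.

T = 342.5 K, V/F = 0.14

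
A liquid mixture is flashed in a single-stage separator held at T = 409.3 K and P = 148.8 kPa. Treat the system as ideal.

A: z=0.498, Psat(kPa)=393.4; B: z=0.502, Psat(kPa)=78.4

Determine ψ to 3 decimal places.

Raoult's law: Kᵢ = Pᵢˢᵃᵗ/P = Pᵢˢᵃᵗ/148.8.
  K_A = 393.4/148.8 = 2.64382, K_B = 78.4/148.8 = 0.52688
Binary case is linear: z₁(K₁−1)(1+ψ(K₂−1)) + z₂(K₂−1)(1+ψ(K₁−1)) = 0
⇒ ψ = [z₁(K₁−1)+z₂(K₂−1)] / [−(K₁−1)(K₂−1)] = 0.5811/0.7777 = 0.747

ψ = 0.747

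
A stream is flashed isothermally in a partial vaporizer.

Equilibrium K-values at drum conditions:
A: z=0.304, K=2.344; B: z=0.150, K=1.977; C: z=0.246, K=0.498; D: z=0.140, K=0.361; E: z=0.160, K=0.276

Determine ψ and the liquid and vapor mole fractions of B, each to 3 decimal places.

ψ = 0.301, x_B = 0.116, y_B = 0.229

Material balance + equilibrium reduce to Σ zᵢ(Kᵢ−1)/(1+ψ(Kᵢ−1)) = 0.
g(0) = ΣzᵢKᵢ − 1 = 0.226 and g(1) = 1 − Σzᵢ/Kᵢ = -0.667, so a root lies in (0, 1).
Newton iteration, ψ⁰ = 0.5:
  ψ = 0.500: g = -0.1351, g' = -0.701 → ψ = 0.307
  ψ = 0.307: g = -0.0045, g' = -0.674 → ψ = 0.301
Converged at ψ = 0.301.
Compositions from xᵢ = zᵢ/(1+ψ(Kᵢ−1)), yᵢ = Kᵢxᵢ:
  A: x = 0.217, y = 0.507
  B: x = 0.116, y = 0.229
  C: x = 0.290, y = 0.144
  D: x = 0.173, y = 0.063
  E: x = 0.205, y = 0.056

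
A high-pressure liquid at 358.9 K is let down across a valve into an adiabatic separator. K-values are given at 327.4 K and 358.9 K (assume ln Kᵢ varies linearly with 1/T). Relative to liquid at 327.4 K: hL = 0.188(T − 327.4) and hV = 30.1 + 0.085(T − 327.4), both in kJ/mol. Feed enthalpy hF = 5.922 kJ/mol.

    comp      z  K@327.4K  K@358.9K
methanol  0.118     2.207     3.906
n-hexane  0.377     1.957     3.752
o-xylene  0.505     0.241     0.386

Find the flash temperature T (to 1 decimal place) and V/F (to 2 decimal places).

T = 328.8 K, V/F = 0.19

Adiabatic flash: solve Rachford–Rice at each trial T, then check hF = ψ·hV(T) + (1−ψ)·hL(T).
  T = 327.4 K: K = (2.207, 1.957, 0.241), RR gives ψ = 0.155, H_out = 4.656 kJ/mol
  T = 358.9 K: K = (3.906, 3.752, 0.386), RR gives ψ = 0.625, H_out = 22.708 kJ/mol
  T = 343.1 K: K = (2.972, 2.748, 0.308), RR gives ψ = 0.435, H_out = 15.333 kJ/mol
  T = 335.2 K: K = (2.568, 2.326, 0.273), RR gives ψ = 0.315, H_out = 10.703 kJ/mol
  T = 331.3 K: K = (2.383, 2.136, 0.257), RR gives ψ = 0.242, H_out = 7.933 kJ/mol
  T = 329.4 K: K = (2.296, 2.047, 0.249), RR gives ψ = 0.202, H_out = 6.413 kJ/mol
Linear interpolation between T = 327.4 (H_out = 4.656) and T = 329.4 (H_out = 6.413) on hF = 5.922 gives T ≈ 328.8 K, at which ψ = 0.19.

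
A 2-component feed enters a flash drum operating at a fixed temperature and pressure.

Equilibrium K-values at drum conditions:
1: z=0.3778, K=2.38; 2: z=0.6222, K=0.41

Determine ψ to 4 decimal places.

ψ = 0.1895

Let ψ = V/F and solve Σ zᵢ(Kᵢ−1)/(1+ψ(Kᵢ−1)) = 0.
Feasibility: ΣzᵢKᵢ = 1.1543, Σzᵢ/Kᵢ = 1.6763 — both > 1, two phases present.
Binary case is linear: z₁(K₁−1)(1+ψ(K₂−1)) + z₂(K₂−1)(1+ψ(K₁−1)) = 0
⇒ ψ = [z₁(K₁−1)+z₂(K₂−1)] / [−(K₁−1)(K₂−1)] = 0.15427/0.81420 = 0.1895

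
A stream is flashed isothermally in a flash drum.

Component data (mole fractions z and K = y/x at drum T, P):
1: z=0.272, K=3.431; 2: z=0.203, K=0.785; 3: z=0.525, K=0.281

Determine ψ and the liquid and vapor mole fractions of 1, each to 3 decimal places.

ψ = 0.164, x_1 = 0.195, y_1 = 0.668

Let ψ = V/F and solve Σ zᵢ(Kᵢ−1)/(1+ψ(Kᵢ−1)) = 0.
Feasibility: ΣzᵢKᵢ = 1.240, Σzᵢ/Kᵢ = 2.206 — both > 1, two phases present.
Newton iteration, ψ⁰ = 0.5:
  ψ = 0.500: g = -0.3398, g' = -1.001 → ψ = 0.160
  ψ = 0.160: g = 0.0037, g' = -1.189 → ψ = 0.164
Converged at ψ = 0.164.
Compositions from xᵢ = zᵢ/(1+ψ(Kᵢ−1)), yᵢ = Kᵢxᵢ:
  1: x = 0.195, y = 0.668
  2: x = 0.210, y = 0.165
  3: x = 0.595, y = 0.167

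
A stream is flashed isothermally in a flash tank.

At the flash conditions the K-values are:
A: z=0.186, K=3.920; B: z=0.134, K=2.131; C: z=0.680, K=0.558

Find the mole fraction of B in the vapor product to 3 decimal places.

Rachford–Rice: g(β) = Σ zᵢ(Kᵢ−1)/(1+β(Kᵢ−1)) = 0.
g(0) = ΣzᵢKᵢ − 1 = 0.394 and g(1) = 1 − Σzᵢ/Kᵢ = -0.329, so a root lies in (0, 1).
Iterate (Newton) starting at β = 0.5:
  β = 0.500: g = -0.0682, g' = -0.551 → β = 0.376
  β = 0.376: g = 0.0047, g' = -0.636 → β = 0.383
  β = 0.383: g = 0.0000, g' = -0.629 → β = 0.384
Converged at β = 0.384.
Compositions from xᵢ = zᵢ/(1+β(Kᵢ−1)), yᵢ = Kᵢxᵢ:
  A: x = 0.088, y = 0.344
  B: x = 0.093, y = 0.199
  C: x = 0.819, y = 0.457

y_B = 0.199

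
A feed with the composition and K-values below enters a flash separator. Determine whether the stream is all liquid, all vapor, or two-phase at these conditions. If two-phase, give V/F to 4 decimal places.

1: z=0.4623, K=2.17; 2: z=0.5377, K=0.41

two-phase, V/F = 0.3240

ΣzᵢKᵢ = 1.2236; Σzᵢ/Kᵢ = 1.5245.
Both exceed 1, so a two-phase solution exists.
Binary case is linear: z₁(K₁−1)(1+ψ(K₂−1)) + z₂(K₂−1)(1+ψ(K₁−1)) = 0
⇒ ψ = [z₁(K₁−1)+z₂(K₂−1)] / [−(K₁−1)(K₂−1)] = 0.22365/0.69030 = 0.3240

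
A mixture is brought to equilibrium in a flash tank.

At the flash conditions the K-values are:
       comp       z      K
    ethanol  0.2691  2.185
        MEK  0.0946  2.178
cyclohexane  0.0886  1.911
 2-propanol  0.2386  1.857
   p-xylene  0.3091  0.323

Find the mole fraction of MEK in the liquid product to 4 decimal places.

Rachford–Rice: g(V/F) = Σ zᵢ(Kᵢ−1)/(1+V/F(Kᵢ−1)) = 0.
g(0) = ΣzᵢKᵢ − 1 = 0.5063 and g(1) = 1 − Σzᵢ/Kᵢ = -0.2984, so a root lies in (0, 1).
Iterate (Newton) starting at V/F = 0.5:
  V/F = 0.5000: g = 0.15263, g' = -0.6453 → V/F = 0.7365
  V/F = 0.7365: g = -0.01376, g' = -0.8011 → V/F = 0.7193
  V/F = 0.7193: g = -0.00018, g' = -0.7808 → V/F = 0.7191
Converged at V/F = 0.7191.
Compositions from xᵢ = zᵢ/(1+V/F(Kᵢ−1)), yᵢ = Kᵢxᵢ:
  ethanol: x = 0.1453, y = 0.3175
  MEK: x = 0.0512, y = 0.1115
  cyclohexane: x = 0.0535, y = 0.1023
  2-propanol: x = 0.1476, y = 0.2741
  p-xylene: x = 0.6023, y = 0.1946

x_MEK = 0.0512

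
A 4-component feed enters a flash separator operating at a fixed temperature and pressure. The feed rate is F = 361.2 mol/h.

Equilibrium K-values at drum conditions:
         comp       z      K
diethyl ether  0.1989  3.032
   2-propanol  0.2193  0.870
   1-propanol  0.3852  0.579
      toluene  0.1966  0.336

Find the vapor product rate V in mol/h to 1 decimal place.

Let β = V/F and solve Σ zᵢ(Kᵢ−1)/(1+β(Kᵢ−1)) = 0.
Check two-phase: ΣzᵢKᵢ = 1.0829 > 1 and Σzᵢ/Kᵢ = 1.5681 > 1, so g(0) = 0.0829 > 0 and g(1) = -0.5681 < 0.
Iterate (Newton) starting at β = 0.6:
  β = 0.6000: g = -0.28277, g' = -0.5328 → β = 0.0693
  β = 0.0693: g = 0.02161, g' = -0.8025 → β = 0.0963
  β = 0.0963: g = 0.00071, g' = -0.7514 → β = 0.0972
Converged at β = 0.0972.
Then V = β·F = 0.0972·361.2 = 35.1 mol/h and L = F − V = 326.1 mol/h.

V = 35.1 mol/h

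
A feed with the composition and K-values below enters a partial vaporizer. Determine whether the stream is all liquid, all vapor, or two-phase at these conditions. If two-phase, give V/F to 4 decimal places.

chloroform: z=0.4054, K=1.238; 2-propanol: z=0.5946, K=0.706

all liquid

ΣzᵢKᵢ = 0.9217; Σzᵢ/Kᵢ = 1.1697.
Since ΣzᵢKᵢ < 1 the mixture is below its bubble point — single liquid phase.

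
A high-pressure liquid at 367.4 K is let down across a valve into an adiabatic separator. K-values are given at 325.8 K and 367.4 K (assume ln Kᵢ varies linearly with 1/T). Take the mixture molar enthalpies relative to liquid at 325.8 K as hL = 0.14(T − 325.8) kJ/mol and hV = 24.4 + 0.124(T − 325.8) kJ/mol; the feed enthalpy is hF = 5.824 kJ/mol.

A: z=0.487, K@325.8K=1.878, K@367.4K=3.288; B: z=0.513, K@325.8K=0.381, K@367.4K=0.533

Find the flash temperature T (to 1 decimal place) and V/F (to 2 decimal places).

T = 327.1 K, V/F = 0.23

Adiabatic flash: solve Rachford–Rice at each trial T, then check hF = ψ·hV(T) + (1−ψ)·hL(T).
  T = 325.8 K: K = (1.878, 0.381), RR gives ψ = 0.202, H_out = 4.940 kJ/mol
  T = 367.4 K: K = (3.288, 0.533), RR gives ψ = 0.819, H_out = 25.253 kJ/mol
  T = 346.6 K: K = (2.527, 0.455), RR gives ψ = 0.558, H_out = 16.341 kJ/mol
  T = 336.2 K: K = (2.189, 0.418), RR gives ψ = 0.405, H_out = 11.260 kJ/mol
  T = 331.0 K: K = (2.030, 0.399), RR gives ψ = 0.312, H_out = 8.324 kJ/mol
  T = 328.4 K: K = (1.953, 0.390), RR gives ψ = 0.260, H_out = 6.700 kJ/mol
  T = 327.1 K: K = (1.915, 0.386), RR gives ψ = 0.232, H_out = 5.839 kJ/mol
Linear interpolation between T = 325.8 (H_out = 4.940) and T = 327.1 (H_out = 5.839) on hF = 5.824 gives T ≈ 327.1 K, at which ψ = 0.23.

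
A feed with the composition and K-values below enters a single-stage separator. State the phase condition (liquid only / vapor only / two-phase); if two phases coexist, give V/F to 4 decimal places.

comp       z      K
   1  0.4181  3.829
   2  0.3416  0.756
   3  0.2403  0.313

two-phase, V/F = 0.6737

ΣzᵢKᵢ = 1.9344; Σzᵢ/Kᵢ = 1.3288.
Both exceed 1, so a two-phase solution exists.
Rachford–Rice: g(ψ) = Σ zᵢ(Kᵢ−1)/(1+ψ(Kᵢ−1)) = 0.
Newton–Raphson from ψ = 0.5:
  ψ = 0.5000: g = 0.14348, g' = -0.8635 → ψ = 0.6662
  ψ = 0.6662: g = 0.00613, g' = -0.8167 → ψ = 0.6737
Converged at ψ = 0.6737.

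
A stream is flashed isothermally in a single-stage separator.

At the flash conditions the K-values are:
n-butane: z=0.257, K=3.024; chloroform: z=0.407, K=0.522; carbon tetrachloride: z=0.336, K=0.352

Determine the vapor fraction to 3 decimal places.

Material balance + equilibrium reduce to Σ zᵢ(Kᵢ−1)/(1+ψ(Kᵢ−1)) = 0.
Feasibility: ΣzᵢKᵢ = 1.108, Σzᵢ/Kᵢ = 1.819 — both > 1, two phases present.
Newton iteration, ψ⁰ = 0.5:
  ψ = 0.500: g = -0.3192, g' = -0.729 → ψ = 0.062
  ψ = 0.062: g = 0.0344, g' = -1.082 → ψ = 0.094
  ψ = 0.094: g = 0.0013, g' = -1.005 → ψ = 0.095
Converged at ψ = 0.095.

ψ = 0.095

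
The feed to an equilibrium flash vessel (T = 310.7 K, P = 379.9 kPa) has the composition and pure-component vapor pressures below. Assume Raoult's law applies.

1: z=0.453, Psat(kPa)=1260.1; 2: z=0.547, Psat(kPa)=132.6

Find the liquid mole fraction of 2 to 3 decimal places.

x_2 = 0.781

Raoult's law: Kᵢ = Pᵢˢᵃᵗ/P = Pᵢˢᵃᵗ/379.9.
  K_1 = 1260.1/379.9 = 3.31693, K_2 = 132.6/379.9 = 0.34904
Binary case is linear: z₁(K₁−1)(1+V/F(K₂−1)) + z₂(K₂−1)(1+V/F(K₁−1)) = 0
⇒ V/F = [z₁(K₁−1)+z₂(K₂−1)] / [−(K₁−1)(K₂−1)] = 0.6935/1.5082 = 0.460
Compositions from xᵢ = zᵢ/(1+V/F(Kᵢ−1)), yᵢ = Kᵢxᵢ:
  1: x = 0.219, y = 0.728
  2: x = 0.781, y = 0.272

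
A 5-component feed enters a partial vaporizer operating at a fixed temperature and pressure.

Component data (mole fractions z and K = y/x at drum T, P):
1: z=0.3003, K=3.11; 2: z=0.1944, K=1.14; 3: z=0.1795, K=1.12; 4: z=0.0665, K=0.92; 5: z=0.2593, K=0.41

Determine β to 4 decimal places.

β = 0.7694

Let β = V/F and solve Σ zᵢ(Kᵢ−1)/(1+β(Kᵢ−1)) = 0.
Check two-phase: ΣzᵢKᵢ = 1.5241 > 1 and Σzᵢ/Kᵢ = 1.1321 > 1, so g(0) = 0.5241 > 0 and g(1) = -0.1321 < 0.
Iterate (Newton) starting at β = 0.31:
  β = 0.3100: g = 0.23723, g' = -0.6302 → β = 0.6864
  β = 0.6864: g = 0.04077, g' = -0.4838 → β = 0.7707
  β = 0.7707: g = -0.00068, g' = -0.5032 → β = 0.7694
Converged at β = 0.7694.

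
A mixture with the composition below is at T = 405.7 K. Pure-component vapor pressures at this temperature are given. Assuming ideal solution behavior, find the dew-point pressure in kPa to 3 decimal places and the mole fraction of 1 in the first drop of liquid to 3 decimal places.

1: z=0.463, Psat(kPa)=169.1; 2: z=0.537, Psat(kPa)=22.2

Pdew = 37.137 kPa, x_1 = 0.102

At the dew point ψ → 1, so Σzᵢ/Kᵢ = 1 with Kᵢ = Pᵢˢᵃᵗ/P ⇒ 1/P = Σzᵢ/Pᵢˢᵃᵗ.
1/P = 0.463/169.1 + 0.537/22.2 = 0.026927 ⇒ P = 37.137 kPa
xᵢ = zᵢP/Pᵢˢᵃᵗ ⇒ x_1 = 0.463·37.137/169.1 = 0.102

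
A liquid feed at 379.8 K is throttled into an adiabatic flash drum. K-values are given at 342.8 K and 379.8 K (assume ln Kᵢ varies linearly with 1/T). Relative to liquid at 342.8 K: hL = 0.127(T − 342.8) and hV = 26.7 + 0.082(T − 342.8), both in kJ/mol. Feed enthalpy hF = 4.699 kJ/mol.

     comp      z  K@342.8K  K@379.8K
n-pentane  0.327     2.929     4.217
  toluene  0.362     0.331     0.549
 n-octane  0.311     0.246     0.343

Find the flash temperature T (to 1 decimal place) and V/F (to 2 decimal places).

T = 347.9 K, V/F = 0.15

Adiabatic flash: solve Rachford–Rice at each trial T, then check hF = ψ·hV(T) + (1−ψ)·hL(T).
  T = 342.8 K: K = (2.929, 0.331, 0.246), RR gives ψ = 0.113, H_out = 3.008 kJ/mol
  T = 379.8 K: K = (4.217, 0.549, 0.343), RR gives ψ = 0.384, H_out = 14.309 kJ/mol
  T = 361.3 K: K = (3.547, 0.432, 0.293), RR gives ψ = 0.252, H_out = 8.862 kJ/mol
  T = 352.1 K: K = (3.233, 0.380, 0.269), RR gives ψ = 0.185, H_out = 6.049 kJ/mol
  T = 347.5 K: K = (3.081, 0.355, 0.258), RR gives ψ = 0.150, H_out = 4.577 kJ/mol
  T = 349.8 K: K = (3.157, 0.367, 0.263), RR gives ψ = 0.168, H_out = 5.320 kJ/mol
Linear interpolation between T = 347.5 (H_out = 4.577) and T = 349.8 (H_out = 5.320) on hF = 4.699 gives T ≈ 347.9 K, at which ψ = 0.15.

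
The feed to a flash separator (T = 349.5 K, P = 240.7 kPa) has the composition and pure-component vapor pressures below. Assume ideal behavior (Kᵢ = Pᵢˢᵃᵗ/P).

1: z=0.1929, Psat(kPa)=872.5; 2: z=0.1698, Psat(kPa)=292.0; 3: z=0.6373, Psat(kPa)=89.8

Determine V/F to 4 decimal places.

Raoult's law: Kᵢ = Pᵢˢᵃᵗ/P = Pᵢˢᵃᵗ/240.7.
  K_1 = 872.5/240.7 = 3.624844, K_2 = 292.0/240.7 = 1.213128, K_3 = 89.8/240.7 = 0.373079
Newton iteration, V/F⁰ = 0.5:
  V/F = 0.5000: g = -0.33029, g' = -0.7863 → V/F = 0.0799
  V/F = 0.0799: g = 0.03350, g' = -1.1931 → V/F = 0.1080
  V/F = 0.1080: g = 0.00132, g' = -1.1023 → V/F = 0.1092
Converged at V/F = 0.1092.

V/F = 0.1092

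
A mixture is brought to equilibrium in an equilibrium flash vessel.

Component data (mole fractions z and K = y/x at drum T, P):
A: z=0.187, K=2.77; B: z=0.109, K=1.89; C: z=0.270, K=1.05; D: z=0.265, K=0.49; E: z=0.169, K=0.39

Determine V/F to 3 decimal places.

V/F = 0.342

Rachford–Rice: g(V/F) = Σ zᵢ(Kᵢ−1)/(1+V/F(Kᵢ−1)) = 0.
Check two-phase: ΣzᵢKᵢ = 1.203 > 1 and Σzᵢ/Kᵢ = 1.356 > 1, so g(0) = 0.203 > 0 and g(1) = -0.356 < 0.
Newton iteration, V/F⁰ = 0.55:
  V/F = 0.550: g = -0.0970, g' = -0.466 → V/F = 0.342
Converged at V/F = 0.342.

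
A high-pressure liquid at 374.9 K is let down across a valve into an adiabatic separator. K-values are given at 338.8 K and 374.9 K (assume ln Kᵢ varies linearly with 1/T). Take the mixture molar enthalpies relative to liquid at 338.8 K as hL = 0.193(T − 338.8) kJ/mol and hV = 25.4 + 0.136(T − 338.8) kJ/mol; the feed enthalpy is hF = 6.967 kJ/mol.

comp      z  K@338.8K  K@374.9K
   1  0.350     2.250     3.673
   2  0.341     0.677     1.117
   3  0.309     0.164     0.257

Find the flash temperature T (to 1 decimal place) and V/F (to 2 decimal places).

Adiabatic flash: solve Rachford–Rice at each trial T, then check hF = ψ·hV(T) + (1−ψ)·hL(T).
  T = 338.8 K: K = (2.250, 0.677, 0.164), RR gives ψ = 0.091, H_out = 2.303 kJ/mol
  T = 374.9 K: K = (3.673, 1.117, 0.257), RR gives ψ = 0.581, H_out = 20.525 kJ/mol
  T = 356.9 K: K = (2.913, 0.881, 0.208), RR gives ψ = 0.374, H_out = 12.608 kJ/mol
  T = 347.9 K: K = (2.570, 0.776, 0.185), RR gives ψ = 0.247, H_out = 7.897 kJ/mol
  T = 343.4 K: K = (2.409, 0.726, 0.175), RR gives ψ = 0.174, H_out = 5.261 kJ/mol
  T = 345.6 K: K = (2.487, 0.750, 0.180), RR gives ψ = 0.211, H_out = 6.578 kJ/mol
Linear interpolation between T = 345.6 (H_out = 6.578) and T = 347.9 (H_out = 7.897) on hF = 6.967 gives T ≈ 346.3 K, at which ψ = 0.22.

T = 346.3 K, V/F = 0.22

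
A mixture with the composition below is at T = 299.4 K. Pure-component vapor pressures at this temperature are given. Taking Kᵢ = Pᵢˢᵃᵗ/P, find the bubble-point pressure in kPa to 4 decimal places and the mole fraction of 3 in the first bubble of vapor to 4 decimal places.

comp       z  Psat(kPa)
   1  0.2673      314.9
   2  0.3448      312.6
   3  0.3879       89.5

Pbub = 226.6743 kPa, y_3 = 0.1532

At the bubble point ψ → 0, so ΣzᵢKᵢ = 1 with Kᵢ = Pᵢˢᵃᵗ/P ⇒ P = ΣzᵢPᵢˢᵃᵗ.
P = 0.2673·314.9 + 0.3448·312.6 + 0.3879·89.5 = 226.6743 kPa
yᵢ = zᵢPᵢˢᵃᵗ/P ⇒ y_3 = 0.3879·89.5/226.6743 = 0.1532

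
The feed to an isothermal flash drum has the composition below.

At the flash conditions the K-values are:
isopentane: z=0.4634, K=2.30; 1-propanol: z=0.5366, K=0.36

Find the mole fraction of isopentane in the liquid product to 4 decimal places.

Newton–Raphson from β = 0.46:
  β = 0.4600: g = -0.10973, g' = -0.7481 → β = 0.3133
  β = 0.3133: g = -0.00151, g' = -0.7393 → β = 0.3113
Converged at β = 0.3113.
Compositions from xᵢ = zᵢ/(1+β(Kᵢ−1)), yᵢ = Kᵢxᵢ:
  isopentane: x = 0.3299, y = 0.7588
  1-propanol: x = 0.6701, y = 0.2412

x_isopentane = 0.3299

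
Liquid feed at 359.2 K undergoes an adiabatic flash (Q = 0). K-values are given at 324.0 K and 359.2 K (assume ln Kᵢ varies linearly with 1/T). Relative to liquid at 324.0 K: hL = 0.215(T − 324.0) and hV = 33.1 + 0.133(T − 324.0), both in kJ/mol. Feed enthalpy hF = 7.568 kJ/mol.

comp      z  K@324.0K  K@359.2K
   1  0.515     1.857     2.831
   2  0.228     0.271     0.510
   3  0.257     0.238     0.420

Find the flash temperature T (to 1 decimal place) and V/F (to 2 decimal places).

Adiabatic flash: solve Rachford–Rice at each trial T, then check hF = ψ·hV(T) + (1−ψ)·hL(T).
  T = 324.0 K: K = (1.857, 0.271, 0.238), RR gives ψ = 0.124, H_out = 4.102 kJ/mol
  T = 359.2 K: K = (2.831, 0.510, 0.420), RR gives ψ = 0.689, H_out = 28.386 kJ/mol
  T = 341.6 K: K = (2.318, 0.378, 0.321), RR gives ψ = 0.421, H_out = 17.107 kJ/mol
  T = 332.8 K: K = (2.081, 0.321, 0.277), RR gives ψ = 0.285, H_out = 11.113 kJ/mol
  T = 328.4 K: K = (1.967, 0.295, 0.257), RR gives ψ = 0.209, H_out = 7.789 kJ/mol
  T = 326.2 K: K = (1.912, 0.283, 0.247), RR gives ψ = 0.168, H_out = 6.000 kJ/mol
Linear interpolation between T = 326.2 (H_out = 6.000) and T = 328.4 (H_out = 7.789) on hF = 7.568 gives T ≈ 328.1 K, at which ψ = 0.20.

T = 328.1 K, V/F = 0.20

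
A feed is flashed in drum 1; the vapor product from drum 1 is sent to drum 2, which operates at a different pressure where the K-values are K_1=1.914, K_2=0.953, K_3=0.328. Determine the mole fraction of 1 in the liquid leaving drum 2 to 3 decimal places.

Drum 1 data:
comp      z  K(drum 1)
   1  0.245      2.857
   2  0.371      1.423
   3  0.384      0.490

Drum 1:
Rachford–Rice: g(ψ₁) = Σ zᵢ(Kᵢ−1)/(1+ψ₁(Kᵢ−1)) = 0.
Feasibility: ΣzᵢKᵢ = 1.416, Σzᵢ/Kᵢ = 1.130 — both > 1, two phases present.
Iterate (Newton) starting at ψ₁ = 0.33:
  ψ₁ = 0.330: g = 0.1843, g' = -0.520 → ψ₁ = 0.684
  ψ₁ = 0.684: g = 0.0212, g' = -0.439 → ψ₁ = 0.733
  ψ₁ = 0.733: g = -0.0001, g' = -0.445 → ψ₁ = 0.732
Converged at ψ₁ = 0.732.
Drum-1 compositions:
  1: x = 0.104, y = 0.297
  2: x = 0.283, y = 0.403
  3: x = 0.613, y = 0.300
Drum-2 feed = drum-1 vapor: z₂ = (0.2966, 0.4031, 0.3003).
Drum 2:
Newton–Raphson from ψ₂ = 0.5:
  ψ₂ = 0.500: g = -0.1373, g' = -0.425 → ψ₂ = 0.177
  ψ₂ = 0.177: g = -0.0149, g' = -0.359 → ψ₂ = 0.136
Converged at ψ₂ = 0.136.
  1: x = 0.264, y = 0.505
  2: x = 0.406, y = 0.387
  3: x = 0.330, y = 0.108

x_1 (drum 2) = 0.264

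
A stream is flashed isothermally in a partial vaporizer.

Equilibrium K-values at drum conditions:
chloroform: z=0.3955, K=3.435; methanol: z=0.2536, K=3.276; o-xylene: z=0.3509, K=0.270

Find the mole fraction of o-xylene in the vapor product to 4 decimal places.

Iterate (Newton) starting at β = 0.5:
  β = 0.5000: g = 0.30086, g' = -1.2280 → β = 0.7450
  β = 0.7450: g = -0.00521, g' = -1.3756 → β = 0.7412
Converged at β = 0.7412.
Compositions from xᵢ = zᵢ/(1+β(Kᵢ−1)), yᵢ = Kᵢxᵢ:
  chloroform: x = 0.1410, y = 0.4844
  methanol: x = 0.0944, y = 0.3092
  o-xylene: x = 0.7646, y = 0.2064

y_o-xylene = 0.2064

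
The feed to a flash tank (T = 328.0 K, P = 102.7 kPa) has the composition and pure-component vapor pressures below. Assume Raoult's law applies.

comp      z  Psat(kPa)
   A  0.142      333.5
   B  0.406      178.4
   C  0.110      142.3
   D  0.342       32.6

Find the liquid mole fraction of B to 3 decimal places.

x_B = 0.285

Raoult's law: Kᵢ = Pᵢˢᵃᵗ/P = Pᵢˢᵃᵗ/102.7.
  K_A = 333.5/102.7 = 3.24732, K_B = 178.4/102.7 = 1.73710, K_C = 142.3/102.7 = 1.38559, K_D = 32.6/102.7 = 0.31743
Let ψ = V/F and solve Σ zᵢ(Kᵢ−1)/(1+ψ(Kᵢ−1)) = 0.
Check two-phase: ΣzᵢKᵢ = 1.427 > 1 and Σzᵢ/Kᵢ = 1.434 > 1, so g(0) = 0.427 > 0 and g(1) = -0.434 < 0.
Newton iteration, ψ⁰ = 0.5:
  ψ = 0.500: g = 0.0501, g' = -0.656 → ψ = 0.576
  ψ = 0.576: g = -0.0011, g' = -0.689 → ψ = 0.575
Converged at ψ = 0.575.
Compositions from xᵢ = zᵢ/(1+ψ(Kᵢ−1)), yᵢ = Kᵢxᵢ:
  A: x = 0.062, y = 0.201
  B: x = 0.285, y = 0.495
  C: x = 0.090, y = 0.125
  D: x = 0.563, y = 0.179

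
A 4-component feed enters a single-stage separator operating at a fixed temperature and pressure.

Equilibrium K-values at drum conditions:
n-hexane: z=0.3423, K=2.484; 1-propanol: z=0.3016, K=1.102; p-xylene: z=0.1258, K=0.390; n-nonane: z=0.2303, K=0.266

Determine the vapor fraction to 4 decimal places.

ψ = 0.4119

Newton iteration, ψ⁰ = 0.5:
  ψ = 0.5000: g = -0.05659, g' = -0.6578 → ψ = 0.4140
  ψ = 0.4140: g = -0.00131, g' = -0.6320 → ψ = 0.4119
Converged at ψ = 0.4119.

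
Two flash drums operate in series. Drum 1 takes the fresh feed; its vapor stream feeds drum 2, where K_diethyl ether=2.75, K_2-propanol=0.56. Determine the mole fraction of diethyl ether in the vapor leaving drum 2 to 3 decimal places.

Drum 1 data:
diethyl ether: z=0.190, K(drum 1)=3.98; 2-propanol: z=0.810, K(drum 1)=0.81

Drum 1:
Rachford–Rice: g(ψ₁) = Σ zᵢ(Kᵢ−1)/(1+ψ₁(Kᵢ−1)) = 0.
g(0) = ΣzᵢKᵢ − 1 = 0.412 and g(1) = 1 − Σzᵢ/Kᵢ = -0.048, so a root lies in (0, 1).
Newton iteration, ψ₁⁰ = 0.5:
  ψ₁ = 0.500: g = 0.0573, g' = -0.308 → ψ₁ = 0.686
  ψ₁ = 0.686: g = 0.0090, g' = -0.221 → ψ₁ = 0.727
  ψ₁ = 0.727: g = 0.0003, g' = -0.208 → ψ₁ = 0.728
Converged at ψ₁ = 0.728.
Drum-1 compositions:
  diethyl ether: x = 0.060, y = 0.239
  2-propanol: x = 0.940, y = 0.761
Drum-2 feed = drum-1 vapor: z₂ = (0.2385, 0.7615).
Drum 2:
Binary case is linear: z₁(K₁−1)(1+ψ₂(K₂−1)) + z₂(K₂−1)(1+ψ₂(K₁−1)) = 0
⇒ ψ₂ = [z₁(K₁−1)+z₂(K₂−1)] / [−(K₁−1)(K₂−1)] = 0.0824/0.7700 = 0.107
  diethyl ether: x = 0.201, y = 0.553
  2-propanol: x = 0.799, y = 0.447

y_diethyl ether (drum 2) = 0.553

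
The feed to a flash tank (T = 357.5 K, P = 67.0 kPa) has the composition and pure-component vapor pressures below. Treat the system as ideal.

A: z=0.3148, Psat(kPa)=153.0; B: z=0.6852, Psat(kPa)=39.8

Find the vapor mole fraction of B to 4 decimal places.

y_B = 0.4513

Raoult's law: Kᵢ = Pᵢˢᵃᵗ/P = Pᵢˢᵃᵗ/67.0.
  K_A = 153.0/67.0 = 2.283582, K_B = 39.8/67.0 = 0.594030
Rachford–Rice: g(ψ) = Σ zᵢ(Kᵢ−1)/(1+ψ(Kᵢ−1)) = 0.
g(0) = ΣzᵢKᵢ − 1 = 0.1259 and g(1) = 1 − Σzᵢ/Kᵢ = -0.2913, so a root lies in (0, 1).
Newton–Raphson from ψ = 0.47:
  ψ = 0.4700: g = -0.09174, g' = -0.3742 → ψ = 0.2249
  ψ = 0.2249: g = 0.00745, g' = -0.4491 → ψ = 0.2415
  ψ = 0.2415: g = 0.00007, g' = -0.4411 → ψ = 0.2416
Converged at ψ = 0.2416.
Compositions from xᵢ = zᵢ/(1+ψ(Kᵢ−1)), yᵢ = Kᵢxᵢ:
  A: x = 0.2403, y = 0.5487
  B: x = 0.7597, y = 0.4513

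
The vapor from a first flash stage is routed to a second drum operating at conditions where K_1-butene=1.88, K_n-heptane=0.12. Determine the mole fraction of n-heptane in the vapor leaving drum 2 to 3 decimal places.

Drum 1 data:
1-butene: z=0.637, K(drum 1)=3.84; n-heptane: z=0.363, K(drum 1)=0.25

Drum 1:
Binary case is linear: z₁(K₁−1)(1+ψ₁(K₂−1)) + z₂(K₂−1)(1+ψ₁(K₁−1)) = 0
⇒ ψ₁ = [z₁(K₁−1)+z₂(K₂−1)] / [−(K₁−1)(K₂−1)] = 1.5368/2.1300 = 0.722
Drum-1 compositions:
  1-butene: x = 0.209, y = 0.802
  n-heptane: x = 0.791, y = 0.198
Drum-2 feed = drum-1 vapor: z₂ = (0.8022, 0.1978).
Drum 2:
Let ψ₂ = V/F and solve Σ zᵢ(Kᵢ−1)/(1+ψ₂(Kᵢ−1)) = 0.
Feasibility: ΣzᵢKᵢ = 1.532, Σzᵢ/Kᵢ = 2.075 — both > 1, two phases present.
Newton iteration, ψ₂⁰ = 0.56:
  ψ₂ = 0.560: g = 0.1298, g' = -0.874 → ψ₂ = 0.708
  ψ₂ = 0.708: g = -0.0273, g' = -1.316 → ψ₂ = 0.688
  ψ₂ = 0.688: g = -0.0010, g' = -1.224 → ψ₂ = 0.687
Converged at ψ₂ = 0.687.
  1-butene: x = 0.500, y = 0.940
  n-heptane: x = 0.500, y = 0.060

y_n-heptane (drum 2) = 0.060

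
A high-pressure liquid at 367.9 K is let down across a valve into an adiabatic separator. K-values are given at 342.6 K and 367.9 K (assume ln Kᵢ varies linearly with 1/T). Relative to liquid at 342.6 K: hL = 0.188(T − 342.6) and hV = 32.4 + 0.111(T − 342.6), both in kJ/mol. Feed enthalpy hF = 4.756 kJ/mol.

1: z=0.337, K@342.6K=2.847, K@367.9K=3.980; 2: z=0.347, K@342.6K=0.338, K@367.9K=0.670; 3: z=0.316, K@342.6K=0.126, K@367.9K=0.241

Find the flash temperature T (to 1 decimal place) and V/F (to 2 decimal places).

Adiabatic flash: solve Rachford–Rice at each trial T, then check hF = ψ·hV(T) + (1−ψ)·hL(T).
  T = 342.6 K: K = (2.847, 0.338, 0.126), RR gives ψ = 0.082, H_out = 2.661 kJ/mol
  T = 367.9 K: K = (3.980, 0.670, 0.241), RR gives ψ = 0.383, H_out = 16.413 kJ/mol
  T = 355.2 K: K = (3.384, 0.481, 0.176), RR gives ψ = 0.225, H_out = 9.426 kJ/mol
  T = 348.9 K: K = (3.109, 0.405, 0.149), RR gives ψ = 0.154, H_out = 6.091 kJ/mol
  T = 345.8 K: K = (2.978, 0.371, 0.137), RR gives ψ = 0.119, H_out = 4.424 kJ/mol
  T = 347.4 K: K = (3.045, 0.388, 0.144), RR gives ψ = 0.137, H_out = 5.288 kJ/mol
Linear interpolation between T = 345.8 (H_out = 4.424) and T = 347.4 (H_out = 5.288) on hF = 4.756 gives T ≈ 346.4 K, at which ψ = 0.13.

T = 346.4 K, V/F = 0.13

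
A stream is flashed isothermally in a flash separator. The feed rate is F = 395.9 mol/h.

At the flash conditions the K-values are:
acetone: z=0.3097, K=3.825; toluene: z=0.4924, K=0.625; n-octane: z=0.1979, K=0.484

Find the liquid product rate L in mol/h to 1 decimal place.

Material balance + equilibrium reduce to Σ zᵢ(Kᵢ−1)/(1+β(Kᵢ−1)) = 0.
Feasibility: ΣzᵢKᵢ = 1.5881, Σzᵢ/Kᵢ = 1.2777 — both > 1, two phases present.
Newton–Raphson from β = 0.5:
  β = 0.5000: g = -0.00223, g' = -0.6253 → β = 0.4964
Converged at β = 0.4964.
Then V = β·F = 0.4964·395.9 = 196.5 mol/h and L = F − V = 199.4 mol/h.

L = 199.4 mol/h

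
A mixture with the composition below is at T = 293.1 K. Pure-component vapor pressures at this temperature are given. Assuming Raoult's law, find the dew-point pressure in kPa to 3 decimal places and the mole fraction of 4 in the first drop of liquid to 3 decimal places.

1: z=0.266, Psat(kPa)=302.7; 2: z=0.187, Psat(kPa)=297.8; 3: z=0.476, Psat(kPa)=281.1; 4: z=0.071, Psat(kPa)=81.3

Pdew = 245.498 kPa, x_4 = 0.214

At the dew point ψ → 1, so Σzᵢ/Kᵢ = 1 with Kᵢ = Pᵢˢᵃᵗ/P ⇒ 1/P = Σzᵢ/Pᵢˢᵃᵗ.
1/P = 0.266/302.7 + 0.187/297.8 + 0.476/281.1 + 0.071/81.3 = 0.004073 ⇒ P = 245.498 kPa
xᵢ = zᵢP/Pᵢˢᵃᵗ ⇒ x_4 = 0.071·245.498/81.3 = 0.214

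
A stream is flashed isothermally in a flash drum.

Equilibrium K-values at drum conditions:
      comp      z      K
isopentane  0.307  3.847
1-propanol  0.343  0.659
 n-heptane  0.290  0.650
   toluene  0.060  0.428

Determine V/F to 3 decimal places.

Newton iteration, V/F⁰ = 0.5:
  V/F = 0.500: g = 0.0485, g' = -0.572 → V/F = 0.585
  V/F = 0.585: g = 0.0027, g' = -0.513 → V/F = 0.590
Converged at V/F = 0.590.

V/F = 0.590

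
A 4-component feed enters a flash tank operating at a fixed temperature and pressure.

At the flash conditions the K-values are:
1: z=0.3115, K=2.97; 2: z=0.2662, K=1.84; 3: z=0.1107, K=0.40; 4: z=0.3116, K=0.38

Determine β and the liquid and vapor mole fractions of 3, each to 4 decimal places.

Material balance + equilibrium reduce to Σ zᵢ(Kᵢ−1)/(1+β(Kᵢ−1)) = 0.
Feasibility: ΣzᵢKᵢ = 1.5777, Σzᵢ/Kᵢ = 1.3463 — both > 1, two phases present.
Newton iteration, β⁰ = 0.5:
  β = 0.5000: g = 0.09174, g' = -0.7329 → β = 0.6252
  β = 0.6252: g = -0.00017, g' = -0.7449 → β = 0.6250
Converged at β = 0.6250.
Compositions from xᵢ = zᵢ/(1+β(Kᵢ−1)), yᵢ = Kᵢxᵢ:
  1: x = 0.1396, y = 0.4147
  2: x = 0.1746, y = 0.3212
  3: x = 0.1771, y = 0.0708
  4: x = 0.5087, y = 0.1933

β = 0.6250, x_3 = 0.1771, y_3 = 0.0708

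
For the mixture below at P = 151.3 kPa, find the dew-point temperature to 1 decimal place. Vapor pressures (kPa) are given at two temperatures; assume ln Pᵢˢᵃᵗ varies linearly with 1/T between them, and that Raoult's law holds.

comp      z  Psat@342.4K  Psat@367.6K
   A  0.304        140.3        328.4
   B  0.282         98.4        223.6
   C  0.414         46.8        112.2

T = 363.9 K

Dew-point temperature: Σzᵢ·P/Pᵢˢᵃᵗ(T) = 1. Interpolate ln Pᵢˢᵃᵗ = aᵢ + bᵢ/T.
  T = 342.4 K: ΣzᵢP/Pᵢˢᵃᵗ = 2.0999
  T = 367.6 K: ΣzᵢP/Pᵢˢᵃᵗ = 0.8891
  T = 355.0 K: ΣzᵢP/Pᵢˢᵃᵗ = 1.3457
  T = 361.3 K: ΣzᵢP/Pᵢˢᵃᵗ = 1.0899
  T = 364.5 K: ΣzᵢP/Pᵢˢᵃᵗ = 0.9820
  T = 362.9 K: ΣzᵢP/Pᵢˢᵃᵗ = 1.0343
Interpolating between 362.9 K and 364.5 K gives T ≈ 363.9 K.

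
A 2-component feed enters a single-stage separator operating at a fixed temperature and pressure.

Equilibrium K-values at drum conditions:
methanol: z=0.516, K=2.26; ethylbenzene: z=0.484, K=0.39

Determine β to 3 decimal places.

Material balance + equilibrium reduce to Σ zᵢ(Kᵢ−1)/(1+β(Kᵢ−1)) = 0.
Feasibility: ΣzᵢKᵢ = 1.355, Σzᵢ/Kᵢ = 1.469 — both > 1, two phases present.
Newton–Raphson from β = 0.5:
  β = 0.500: g = -0.0259, g' = -0.681 → β = 0.462
Converged at β = 0.462.

β = 0.462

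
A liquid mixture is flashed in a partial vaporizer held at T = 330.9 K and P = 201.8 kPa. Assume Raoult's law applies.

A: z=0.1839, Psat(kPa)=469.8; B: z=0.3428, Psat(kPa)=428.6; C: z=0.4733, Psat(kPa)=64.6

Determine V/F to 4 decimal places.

V/F = 0.3779

Raoult's law: Kᵢ = Pᵢˢᵃᵗ/P = Pᵢˢᵃᵗ/201.8.
  K_A = 469.8/201.8 = 2.328048, K_B = 428.6/201.8 = 2.123885, K_C = 64.6/201.8 = 0.320119
Newton–Raphson from V/F = 0.44:
  V/F = 0.4400: g = -0.04720, g' = -0.7685 → V/F = 0.3786
  V/F = 0.3786: g = -0.00053, g' = -0.7534 → V/F = 0.3779
Converged at V/F = 0.3779.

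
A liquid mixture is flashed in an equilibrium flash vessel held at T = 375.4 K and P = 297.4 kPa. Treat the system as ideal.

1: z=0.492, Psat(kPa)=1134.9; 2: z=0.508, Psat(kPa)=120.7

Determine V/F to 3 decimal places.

V/F = 0.648

Raoult's law: Kᵢ = Pᵢˢᵃᵗ/P = Pᵢˢᵃᵗ/297.4.
  K_1 = 1134.9/297.4 = 3.81607, K_2 = 120.7/297.4 = 0.40585
Newton iteration, V/F⁰ = 0.46:
  V/F = 0.460: g = 0.1883, g' = -1.080 → V/F = 0.634
  V/F = 0.634: g = 0.0129, g' = -0.964 → V/F = 0.648
Converged at V/F = 0.648.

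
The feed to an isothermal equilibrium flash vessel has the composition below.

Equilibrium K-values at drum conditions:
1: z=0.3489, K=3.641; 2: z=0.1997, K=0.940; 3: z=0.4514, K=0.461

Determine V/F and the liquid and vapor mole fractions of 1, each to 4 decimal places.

Rachford–Rice: g(V/F) = Σ zᵢ(Kᵢ−1)/(1+V/F(Kᵢ−1)) = 0.
Check two-phase: ΣzᵢKᵢ = 1.6662 > 1 and Σzᵢ/Kᵢ = 1.2874 > 1, so g(0) = 0.6662 > 0 and g(1) = -0.2874 < 0.
Newton iteration, V/F⁰ = 0.5:
  V/F = 0.5000: g = 0.05167, g' = -0.6985 → V/F = 0.5740
  V/F = 0.5740: g = 0.00155, g' = -0.6602 → V/F = 0.5763
Converged at V/F = 0.5763.
Compositions from xᵢ = zᵢ/(1+V/F(Kᵢ−1)), yᵢ = Kᵢxᵢ:
  1: x = 0.1383, y = 0.5037
  2: x = 0.2069, y = 0.1944
  3: x = 0.6548, y = 0.3019

V/F = 0.5763, x_1 = 0.1383, y_1 = 0.5037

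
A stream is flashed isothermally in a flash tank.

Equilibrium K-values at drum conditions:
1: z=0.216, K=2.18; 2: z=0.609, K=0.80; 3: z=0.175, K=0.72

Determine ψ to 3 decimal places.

Material balance + equilibrium reduce to Σ zᵢ(Kᵢ−1)/(1+ψ(Kᵢ−1)) = 0.
Check two-phase: ΣzᵢKᵢ = 1.084 > 1 and Σzᵢ/Kᵢ = 1.103 > 1, so g(0) = 0.084 > 0 and g(1) = -0.103 < 0.
Newton–Raphson from ψ = 0.57:
  ψ = 0.570: g = -0.0434, g' = -0.158 → ψ = 0.295
  ψ = 0.295: g = 0.0062, g' = -0.209 → ψ = 0.325
Converged at ψ = 0.325.

ψ = 0.325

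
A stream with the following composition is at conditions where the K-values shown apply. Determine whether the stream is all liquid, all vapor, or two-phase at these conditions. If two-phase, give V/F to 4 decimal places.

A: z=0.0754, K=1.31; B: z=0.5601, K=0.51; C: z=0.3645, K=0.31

ΣzᵢKᵢ = 0.4974; Σzᵢ/Kᵢ = 2.3316.
Since ΣzᵢKᵢ < 1 the mixture is below its bubble point — single liquid phase.

all liquid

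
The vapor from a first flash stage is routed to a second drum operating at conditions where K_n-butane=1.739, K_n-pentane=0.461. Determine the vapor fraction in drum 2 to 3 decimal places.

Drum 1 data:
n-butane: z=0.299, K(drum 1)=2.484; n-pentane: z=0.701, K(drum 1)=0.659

Drum 1:
Let ψ₁ = V/F and solve Σ zᵢ(Kᵢ−1)/(1+ψ₁(Kᵢ−1)) = 0.
Feasibility: ΣzᵢKᵢ = 1.205, Σzᵢ/Kᵢ = 1.184 — both > 1, two phases present.
Binary case is linear: z₁(K₁−1)(1+ψ₁(K₂−1)) + z₂(K₂−1)(1+ψ₁(K₁−1)) = 0
⇒ ψ₁ = [z₁(K₁−1)+z₂(K₂−1)] / [−(K₁−1)(K₂−1)] = 0.2047/0.5060 = 0.404
Drum-1 compositions:
  n-butane: x = 0.187, y = 0.464
  n-pentane: x = 0.813, y = 0.536
Drum-2 feed = drum-1 vapor: z₂ = (0.4641, 0.5359).
Drum 2:
Material balance + equilibrium reduce to Σ zᵢ(Kᵢ−1)/(1+ψ₂(Kᵢ−1)) = 0.
g(0) = ΣzᵢKᵢ − 1 = 0.054 and g(1) = 1 − Σzᵢ/Kᵢ = -0.429, so a root lies in (0, 1).
Binary case is linear: z₁(K₁−1)(1+ψ₂(K₂−1)) + z₂(K₂−1)(1+ψ₂(K₁−1)) = 0
⇒ ψ₂ = [z₁(K₁−1)+z₂(K₂−1)] / [−(K₁−1)(K₂−1)] = 0.0542/0.3983 = 0.136
  n-butane: x = 0.422, y = 0.733
  n-pentane: x = 0.578, y = 0.267

V/F (drum 2) = 0.136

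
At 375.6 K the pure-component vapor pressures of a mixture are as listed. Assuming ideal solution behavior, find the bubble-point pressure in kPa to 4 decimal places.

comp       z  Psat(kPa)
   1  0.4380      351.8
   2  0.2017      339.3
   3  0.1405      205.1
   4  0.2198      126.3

Pbub = 279.1025 kPa

At the bubble point ψ → 0, so ΣzᵢKᵢ = 1 with Kᵢ = Pᵢˢᵃᵗ/P ⇒ P = ΣzᵢPᵢˢᵃᵗ.
P = 0.4380·351.8 + 0.2017·339.3 + 0.1405·205.1 + 0.2198·126.3 = 279.1025 kPa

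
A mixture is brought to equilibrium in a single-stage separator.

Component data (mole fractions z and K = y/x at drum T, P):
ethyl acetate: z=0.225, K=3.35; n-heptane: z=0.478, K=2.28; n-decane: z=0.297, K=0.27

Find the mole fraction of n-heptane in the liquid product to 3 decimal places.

x_n-heptane = 0.241

Rachford–Rice: g(ψ) = Σ zᵢ(Kᵢ−1)/(1+ψ(Kᵢ−1)) = 0.
Feasibility: ΣzᵢKᵢ = 1.924, Σzᵢ/Kᵢ = 1.377 — both > 1, two phases present.
Newton iteration, ψ⁰ = 0.5:
  ψ = 0.500: g = 0.2747, g' = -0.946 → ψ = 0.790
  ψ = 0.790: g = -0.0233, g' = -1.230 → ψ = 0.771
Converged at ψ = 0.771.
Compositions from xᵢ = zᵢ/(1+ψ(Kᵢ−1)), yᵢ = Kᵢxᵢ:
  ethyl acetate: x = 0.080, y = 0.268
  n-heptane: x = 0.241, y = 0.549
  n-decane: x = 0.679, y = 0.183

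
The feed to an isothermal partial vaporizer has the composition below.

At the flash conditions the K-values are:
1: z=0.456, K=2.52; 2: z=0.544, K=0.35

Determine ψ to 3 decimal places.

ψ = 0.344

Let ψ = V/F and solve Σ zᵢ(Kᵢ−1)/(1+ψ(Kᵢ−1)) = 0.
Check two-phase: ΣzᵢKᵢ = 1.340 > 1 and Σzᵢ/Kᵢ = 1.735 > 1, so g(0) = 0.340 > 0 and g(1) = -0.735 < 0.
Binary case is linear: z₁(K₁−1)(1+ψ(K₂−1)) + z₂(K₂−1)(1+ψ(K₁−1)) = 0
⇒ ψ = [z₁(K₁−1)+z₂(K₂−1)] / [−(K₁−1)(K₂−1)] = 0.3395/0.9880 = 0.344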